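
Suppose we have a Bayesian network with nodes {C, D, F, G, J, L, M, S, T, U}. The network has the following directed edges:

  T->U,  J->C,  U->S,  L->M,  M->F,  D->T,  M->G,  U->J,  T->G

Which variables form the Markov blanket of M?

{F, G, L, T}

The Markov blanket of a node is its parents, its children, and the other parents of its children.
M's children: F, G.
Pa(M) = {L}.
Other parents of M's children:
  G's other parent is T.
  F has no other parent.
So the Markov blanket of M is {F, G, L, T}.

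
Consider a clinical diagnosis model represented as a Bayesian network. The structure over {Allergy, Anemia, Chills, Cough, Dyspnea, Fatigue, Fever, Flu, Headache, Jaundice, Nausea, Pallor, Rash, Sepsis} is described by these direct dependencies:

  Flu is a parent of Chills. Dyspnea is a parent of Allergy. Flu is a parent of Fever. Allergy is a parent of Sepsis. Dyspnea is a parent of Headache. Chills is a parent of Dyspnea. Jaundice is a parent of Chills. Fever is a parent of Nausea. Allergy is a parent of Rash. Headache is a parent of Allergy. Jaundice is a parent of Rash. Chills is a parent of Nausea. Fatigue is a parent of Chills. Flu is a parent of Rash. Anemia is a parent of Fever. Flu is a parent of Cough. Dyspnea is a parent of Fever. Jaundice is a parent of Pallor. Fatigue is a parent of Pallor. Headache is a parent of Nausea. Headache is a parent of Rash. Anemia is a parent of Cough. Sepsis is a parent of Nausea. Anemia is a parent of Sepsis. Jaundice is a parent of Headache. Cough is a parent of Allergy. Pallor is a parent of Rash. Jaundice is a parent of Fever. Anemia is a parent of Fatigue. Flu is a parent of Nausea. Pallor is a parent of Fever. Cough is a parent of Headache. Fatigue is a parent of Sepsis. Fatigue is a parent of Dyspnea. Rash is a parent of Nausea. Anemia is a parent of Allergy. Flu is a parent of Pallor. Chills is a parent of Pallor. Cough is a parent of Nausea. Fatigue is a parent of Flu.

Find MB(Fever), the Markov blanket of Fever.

{Anemia, Chills, Cough, Dyspnea, Flu, Headache, Jaundice, Nausea, Pallor, Rash, Sepsis}

A node's Markov blanket = Pa ∪ Ch ∪ (parents of Ch other than the node itself).
Children of Fever: Nausea.
Fever's parents: Anemia, Dyspnea, Flu, Jaundice, Pallor.
Co-parents of Fever (other parents of its children):
  Nausea: Chills, Cough, Flu, Headache, Rash, Sepsis
MB(Fever) = {Anemia, Chills, Cough, Dyspnea, Flu, Headache, Jaundice, Nausea, Pallor, Rash, Sepsis}.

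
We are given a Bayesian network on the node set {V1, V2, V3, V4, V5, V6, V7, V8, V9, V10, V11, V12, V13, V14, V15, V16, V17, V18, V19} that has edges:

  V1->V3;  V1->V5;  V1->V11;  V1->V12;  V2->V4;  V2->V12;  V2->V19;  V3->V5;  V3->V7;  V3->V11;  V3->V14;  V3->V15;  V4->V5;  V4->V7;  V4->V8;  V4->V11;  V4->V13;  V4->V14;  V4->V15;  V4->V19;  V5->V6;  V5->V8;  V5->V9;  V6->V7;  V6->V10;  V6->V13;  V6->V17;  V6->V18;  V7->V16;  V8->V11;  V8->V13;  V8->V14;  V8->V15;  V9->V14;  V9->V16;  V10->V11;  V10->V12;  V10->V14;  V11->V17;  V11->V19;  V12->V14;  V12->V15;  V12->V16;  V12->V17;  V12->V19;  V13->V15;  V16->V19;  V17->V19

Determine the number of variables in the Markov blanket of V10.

By definition, MB(V10) is built from V10's parents, V10's children, and the co-parents of V10.
Parents of V10: V6.
Children of V10: V11, V12, V14.
For each child, the remaining parents (spouses of V10):
  parents(V11) \ {V10} = {V1, V3, V4, V8}.
  V12 also has parents V1, V2.
  parents(V14) \ {V10} = {V3, V4, V8, V9, V12}.
MB(V10) = {V1, V2, V3, V4, V6, V8, V9, V11, V12, V14}, which has 10 nodes.

10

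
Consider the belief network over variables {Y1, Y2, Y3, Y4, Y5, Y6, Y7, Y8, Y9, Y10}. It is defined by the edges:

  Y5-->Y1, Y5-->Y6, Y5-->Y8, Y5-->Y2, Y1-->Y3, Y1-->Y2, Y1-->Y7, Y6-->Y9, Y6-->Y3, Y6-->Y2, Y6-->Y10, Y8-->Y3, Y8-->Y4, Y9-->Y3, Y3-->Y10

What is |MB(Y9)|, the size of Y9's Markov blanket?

4

Children of Y9: Y3.
Y9 has parent Y6.
For each child, the remaining parents (spouses of Y9):
  Y3: Y1, Y6, Y8
MB(Y9) = {Y1, Y3, Y6, Y8}, which has 4 nodes.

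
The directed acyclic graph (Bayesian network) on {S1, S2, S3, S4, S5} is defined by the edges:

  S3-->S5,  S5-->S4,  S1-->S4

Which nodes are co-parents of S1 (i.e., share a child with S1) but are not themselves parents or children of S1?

Children of S1: S4.
  S4's other parent is S5.
Excluding nodes already adjacent to S1 (S4), the co-parent-only contribution is {S5}.

{S5}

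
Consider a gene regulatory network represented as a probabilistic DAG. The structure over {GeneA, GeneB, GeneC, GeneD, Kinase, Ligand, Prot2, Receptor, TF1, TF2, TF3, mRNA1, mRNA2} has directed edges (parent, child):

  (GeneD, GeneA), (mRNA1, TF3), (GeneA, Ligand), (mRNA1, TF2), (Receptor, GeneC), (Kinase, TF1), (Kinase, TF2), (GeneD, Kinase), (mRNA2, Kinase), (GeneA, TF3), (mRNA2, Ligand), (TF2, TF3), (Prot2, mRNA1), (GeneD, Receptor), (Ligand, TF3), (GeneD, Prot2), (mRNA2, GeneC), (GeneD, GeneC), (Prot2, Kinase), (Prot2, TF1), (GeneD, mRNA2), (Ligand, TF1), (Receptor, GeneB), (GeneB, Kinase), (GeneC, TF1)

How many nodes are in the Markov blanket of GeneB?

5

Parents of GeneB: Receptor.
GeneB's children: Kinase.
Co-parents of GeneB (other parents of its children):
  Kinase's other parents are GeneD, Prot2, mRNA2.
MB(GeneB) = {GeneD, Kinase, Prot2, Receptor, mRNA2}, which has 5 nodes.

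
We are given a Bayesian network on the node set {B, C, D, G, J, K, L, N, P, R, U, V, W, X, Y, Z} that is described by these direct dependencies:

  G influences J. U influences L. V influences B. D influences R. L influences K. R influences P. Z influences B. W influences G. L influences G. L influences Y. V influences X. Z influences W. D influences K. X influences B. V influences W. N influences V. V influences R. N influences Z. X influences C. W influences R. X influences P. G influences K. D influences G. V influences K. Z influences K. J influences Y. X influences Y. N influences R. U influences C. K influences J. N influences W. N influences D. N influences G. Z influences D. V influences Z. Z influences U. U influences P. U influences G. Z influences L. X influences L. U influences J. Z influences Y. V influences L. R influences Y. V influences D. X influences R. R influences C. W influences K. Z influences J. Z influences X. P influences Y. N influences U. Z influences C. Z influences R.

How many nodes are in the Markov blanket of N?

9

N's parents: none.
Ch(N) = {D, G, R, U, V, W, Z}.
Other parents of N's children:
  V: no additional parents.
  Z's other parent is V.
  W also has parents V, Z.
  parents(U) \ {N} = {Z}.
  D also has parents V, Z.
  G's other parents are D, L, U, W.
  R also has parents D, V, W, X, Z.
MB(N) = {D, G, L, R, U, V, W, X, Z}, which has 9 nodes.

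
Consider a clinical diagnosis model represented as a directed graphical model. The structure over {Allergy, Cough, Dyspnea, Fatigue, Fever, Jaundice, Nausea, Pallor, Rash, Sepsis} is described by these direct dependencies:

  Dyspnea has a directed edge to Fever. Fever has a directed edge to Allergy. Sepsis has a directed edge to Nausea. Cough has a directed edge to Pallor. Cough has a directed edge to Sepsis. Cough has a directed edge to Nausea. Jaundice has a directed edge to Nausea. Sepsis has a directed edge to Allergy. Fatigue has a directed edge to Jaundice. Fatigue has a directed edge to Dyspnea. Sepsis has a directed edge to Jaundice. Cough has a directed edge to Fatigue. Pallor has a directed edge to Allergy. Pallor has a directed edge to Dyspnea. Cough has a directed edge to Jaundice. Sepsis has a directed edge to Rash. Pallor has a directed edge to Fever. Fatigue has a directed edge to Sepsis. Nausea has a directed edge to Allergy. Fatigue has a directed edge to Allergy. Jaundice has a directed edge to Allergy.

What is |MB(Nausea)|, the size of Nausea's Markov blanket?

The Markov blanket of a node is its parents, its children, and the other parents of its children.
Ch(Nausea) = {Allergy}.
Nausea has parents Cough, Jaundice, Sepsis.
For each child, the remaining parents (spouses of Nausea):
  Allergy also has parents Fatigue, Fever, Jaundice, Pallor, Sepsis.
MB(Nausea) = {Allergy, Cough, Fatigue, Fever, Jaundice, Pallor, Sepsis}, which has 7 nodes.

7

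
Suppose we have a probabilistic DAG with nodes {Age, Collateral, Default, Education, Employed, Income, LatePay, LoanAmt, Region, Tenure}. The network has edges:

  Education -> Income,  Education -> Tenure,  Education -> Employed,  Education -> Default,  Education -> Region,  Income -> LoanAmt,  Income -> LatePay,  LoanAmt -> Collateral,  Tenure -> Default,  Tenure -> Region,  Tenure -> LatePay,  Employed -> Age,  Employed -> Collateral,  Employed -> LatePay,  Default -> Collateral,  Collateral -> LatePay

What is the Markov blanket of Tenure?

Tenure has parent Education.
Tenure's children: Default, LatePay, Region.
Co-parents of Tenure (other parents of its children):
  Default: Education
  Region: Education
  LatePay: Collateral, Employed, Income
MB(Tenure) = {Collateral, Default, Education, Employed, Income, LatePay, Region}.

{Collateral, Default, Education, Employed, Income, LatePay, Region}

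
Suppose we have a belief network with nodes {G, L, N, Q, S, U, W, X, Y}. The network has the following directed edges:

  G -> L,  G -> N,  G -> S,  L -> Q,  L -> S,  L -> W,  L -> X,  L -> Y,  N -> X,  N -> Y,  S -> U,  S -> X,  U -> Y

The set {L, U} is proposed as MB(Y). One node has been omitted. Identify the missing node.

N

Recall MB(v) = parents ∪ children ∪ spouses, where spouses are the other parents of v's children.
Y has parents L, N, U.
Children of Y: none.
With no children, Y has no spouses; the co-parent set is empty.
MB(Y) = {L, N, U}.
Comparing with the claimed set, N is missing.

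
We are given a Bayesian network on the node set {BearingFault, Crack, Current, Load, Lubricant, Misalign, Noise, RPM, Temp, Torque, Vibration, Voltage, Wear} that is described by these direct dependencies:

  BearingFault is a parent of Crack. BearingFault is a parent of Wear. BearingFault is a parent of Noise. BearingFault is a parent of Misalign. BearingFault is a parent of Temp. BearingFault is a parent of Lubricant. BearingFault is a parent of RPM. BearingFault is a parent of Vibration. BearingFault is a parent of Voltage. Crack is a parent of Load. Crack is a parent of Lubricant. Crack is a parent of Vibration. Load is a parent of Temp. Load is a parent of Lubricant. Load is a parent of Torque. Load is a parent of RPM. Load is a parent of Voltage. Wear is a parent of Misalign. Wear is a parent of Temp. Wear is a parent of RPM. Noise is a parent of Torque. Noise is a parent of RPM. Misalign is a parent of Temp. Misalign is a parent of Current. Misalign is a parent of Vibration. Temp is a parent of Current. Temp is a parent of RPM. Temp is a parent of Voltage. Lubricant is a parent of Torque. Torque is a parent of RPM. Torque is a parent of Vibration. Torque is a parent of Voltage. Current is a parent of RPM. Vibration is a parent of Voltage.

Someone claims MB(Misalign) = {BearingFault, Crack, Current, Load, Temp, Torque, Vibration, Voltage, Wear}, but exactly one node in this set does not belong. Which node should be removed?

By definition, MB(Misalign) is built from Misalign's parents, Misalign's children, and the co-parents of Misalign.
Misalign has parents BearingFault, Wear.
Ch(Misalign) = {Current, Temp, Vibration}.
For each child, the remaining parents (spouses of Misalign):
  Temp's other parents are BearingFault, Load, Wear.
  parents(Current) \ {Misalign} = {Temp}.
  Vibration's other parents are BearingFault, Crack, Torque.
MB(Misalign) = {BearingFault, Crack, Current, Load, Temp, Torque, Vibration, Wear}.
Voltage is neither a parent, child, nor co-parent of Misalign, so it does not belong.

Voltage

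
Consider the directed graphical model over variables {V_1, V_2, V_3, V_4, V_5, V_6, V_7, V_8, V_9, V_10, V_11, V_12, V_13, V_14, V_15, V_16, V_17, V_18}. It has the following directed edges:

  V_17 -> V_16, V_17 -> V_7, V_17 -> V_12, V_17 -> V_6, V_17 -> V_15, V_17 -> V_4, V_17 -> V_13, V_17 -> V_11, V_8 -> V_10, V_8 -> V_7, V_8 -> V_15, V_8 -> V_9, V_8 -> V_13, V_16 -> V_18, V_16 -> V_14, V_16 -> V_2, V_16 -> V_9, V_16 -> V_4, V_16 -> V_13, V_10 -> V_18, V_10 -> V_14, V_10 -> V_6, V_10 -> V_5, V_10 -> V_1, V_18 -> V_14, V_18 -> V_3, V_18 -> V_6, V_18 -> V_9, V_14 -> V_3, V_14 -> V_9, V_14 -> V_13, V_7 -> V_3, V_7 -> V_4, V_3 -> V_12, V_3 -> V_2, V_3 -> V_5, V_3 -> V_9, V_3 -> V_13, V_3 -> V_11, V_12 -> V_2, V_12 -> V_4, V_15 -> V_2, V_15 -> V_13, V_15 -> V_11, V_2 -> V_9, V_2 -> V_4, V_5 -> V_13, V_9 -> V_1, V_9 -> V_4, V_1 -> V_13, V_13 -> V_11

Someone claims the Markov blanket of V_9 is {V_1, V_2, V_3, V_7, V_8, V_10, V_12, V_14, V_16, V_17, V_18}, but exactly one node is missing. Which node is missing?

Parents of V_9: V_2, V_3, V_8, V_14, V_16, V_18.
V_9 has children V_1, V_4.
Co-parents of V_9 (other parents of its children):
  V_1: V_10
  V_4: V_2, V_7, V_12, V_16, V_17
MB(V_9) = {V_1, V_2, V_3, V_4, V_7, V_8, V_10, V_12, V_14, V_16, V_17, V_18}.
Comparing with the claimed set, V_4 is missing.

V_4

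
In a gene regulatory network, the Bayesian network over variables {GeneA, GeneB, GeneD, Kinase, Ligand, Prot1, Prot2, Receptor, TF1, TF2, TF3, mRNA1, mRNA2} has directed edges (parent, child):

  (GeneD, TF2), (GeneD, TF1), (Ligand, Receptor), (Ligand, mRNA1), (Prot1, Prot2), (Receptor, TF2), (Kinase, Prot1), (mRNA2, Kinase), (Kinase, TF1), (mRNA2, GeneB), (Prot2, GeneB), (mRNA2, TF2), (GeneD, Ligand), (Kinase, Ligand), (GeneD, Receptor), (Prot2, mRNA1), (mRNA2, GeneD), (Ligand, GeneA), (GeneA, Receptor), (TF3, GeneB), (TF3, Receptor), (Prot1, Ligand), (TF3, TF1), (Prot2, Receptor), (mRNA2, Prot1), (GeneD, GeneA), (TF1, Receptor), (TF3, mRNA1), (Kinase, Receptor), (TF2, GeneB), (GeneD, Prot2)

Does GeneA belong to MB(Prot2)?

Yes

GeneA is a co-parent of Prot2: both are parents of Receptor.
So GeneA ∈ MB(Prot2).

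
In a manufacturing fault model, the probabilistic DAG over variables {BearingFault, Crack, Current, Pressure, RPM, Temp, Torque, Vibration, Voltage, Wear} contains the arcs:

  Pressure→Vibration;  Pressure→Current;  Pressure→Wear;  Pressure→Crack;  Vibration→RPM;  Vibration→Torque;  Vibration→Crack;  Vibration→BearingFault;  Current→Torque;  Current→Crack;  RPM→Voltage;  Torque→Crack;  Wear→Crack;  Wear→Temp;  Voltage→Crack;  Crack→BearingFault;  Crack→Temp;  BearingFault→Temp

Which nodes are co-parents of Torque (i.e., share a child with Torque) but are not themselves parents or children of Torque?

{Pressure, Voltage, Wear}

Children of Torque: Crack.
  parents(Crack) \ {Torque} = {Current, Pressure, Vibration, Voltage, Wear}.
Excluding nodes already adjacent to Torque (Crack, Current, Vibration), the co-parent-only contribution is {Pressure, Voltage, Wear}.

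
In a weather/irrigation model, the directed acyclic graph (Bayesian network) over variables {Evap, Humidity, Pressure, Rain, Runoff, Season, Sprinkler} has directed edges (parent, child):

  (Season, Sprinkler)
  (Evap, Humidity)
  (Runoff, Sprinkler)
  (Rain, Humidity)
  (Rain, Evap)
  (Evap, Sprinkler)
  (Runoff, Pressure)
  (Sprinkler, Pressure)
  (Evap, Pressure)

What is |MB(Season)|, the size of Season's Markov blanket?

A node's Markov blanket = Pa ∪ Ch ∪ (parents of Ch other than the node itself).
Children of Season: Sprinkler.
Parents of Season: none.
Co-parents of Season (other parents of its children):
  Sprinkler also has parents Evap, Runoff.
MB(Season) = {Evap, Runoff, Sprinkler}, which has 3 nodes.

3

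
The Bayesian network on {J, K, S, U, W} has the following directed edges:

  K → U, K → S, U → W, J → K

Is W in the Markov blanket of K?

Recall MB(v) = parents ∪ children ∪ spouses, where spouses are the other parents of v's children.
K's parents: J.
Children of K: S, U.
Other parents of K's children:
  S: —
  U: —
MB(K) = {J, S, U}; W is not in this set.

No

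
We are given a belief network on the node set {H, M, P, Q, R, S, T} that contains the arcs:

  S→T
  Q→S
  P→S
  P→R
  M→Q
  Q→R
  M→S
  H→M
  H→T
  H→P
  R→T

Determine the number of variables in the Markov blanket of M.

By definition, MB(M) is built from M's parents, M's children, and the co-parents of M.
M's parents: H.
Children of M: Q, S.
Other parents of M's children:
  Q: —
  S: P, Q
MB(M) = {H, P, Q, S}, which has 4 nodes.

4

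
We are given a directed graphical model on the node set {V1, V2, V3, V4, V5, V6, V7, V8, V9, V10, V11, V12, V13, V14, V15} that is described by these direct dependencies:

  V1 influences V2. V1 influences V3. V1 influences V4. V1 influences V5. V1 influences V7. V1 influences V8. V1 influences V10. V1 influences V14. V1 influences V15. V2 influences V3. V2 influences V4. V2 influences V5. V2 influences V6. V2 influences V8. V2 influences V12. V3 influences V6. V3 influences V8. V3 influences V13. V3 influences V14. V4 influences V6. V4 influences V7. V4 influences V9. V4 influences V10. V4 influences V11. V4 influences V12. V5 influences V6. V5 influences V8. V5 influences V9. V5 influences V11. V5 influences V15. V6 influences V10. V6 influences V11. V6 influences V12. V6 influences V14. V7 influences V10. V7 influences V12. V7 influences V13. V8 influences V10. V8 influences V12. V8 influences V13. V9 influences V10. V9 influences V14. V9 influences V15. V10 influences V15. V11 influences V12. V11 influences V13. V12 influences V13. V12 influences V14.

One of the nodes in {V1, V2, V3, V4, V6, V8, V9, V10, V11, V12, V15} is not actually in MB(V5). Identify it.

V12

A node's Markov blanket = Pa ∪ Ch ∪ (parents of Ch other than the node itself).
V5 has parents V1, V2.
V5 has children V6, V8, V9, V11, V15.
Co-parents of V5 (other parents of its children):
  V6: V2, V3, V4
  V8: V1, V2, V3
  V9: V4
  V11: V4, V6
  V15: V1, V9, V10
MB(V5) = {V1, V2, V3, V4, V6, V8, V9, V10, V11, V15}.
V12 is neither a parent, child, nor co-parent of V5, so it does not belong.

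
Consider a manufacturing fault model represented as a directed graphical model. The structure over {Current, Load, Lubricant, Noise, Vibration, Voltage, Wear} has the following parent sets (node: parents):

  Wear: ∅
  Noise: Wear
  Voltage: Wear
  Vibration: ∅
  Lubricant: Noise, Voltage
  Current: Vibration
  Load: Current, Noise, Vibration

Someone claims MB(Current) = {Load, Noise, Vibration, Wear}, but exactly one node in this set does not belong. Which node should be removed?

Wear

Pa(Current) = {Vibration}.
Children of Current: Load.
Co-parents of Current (other parents of its children):
  Load also has parents Noise, Vibration.
MB(Current) = {Load, Noise, Vibration}.
Wear is neither a parent, child, nor co-parent of Current, so it does not belong.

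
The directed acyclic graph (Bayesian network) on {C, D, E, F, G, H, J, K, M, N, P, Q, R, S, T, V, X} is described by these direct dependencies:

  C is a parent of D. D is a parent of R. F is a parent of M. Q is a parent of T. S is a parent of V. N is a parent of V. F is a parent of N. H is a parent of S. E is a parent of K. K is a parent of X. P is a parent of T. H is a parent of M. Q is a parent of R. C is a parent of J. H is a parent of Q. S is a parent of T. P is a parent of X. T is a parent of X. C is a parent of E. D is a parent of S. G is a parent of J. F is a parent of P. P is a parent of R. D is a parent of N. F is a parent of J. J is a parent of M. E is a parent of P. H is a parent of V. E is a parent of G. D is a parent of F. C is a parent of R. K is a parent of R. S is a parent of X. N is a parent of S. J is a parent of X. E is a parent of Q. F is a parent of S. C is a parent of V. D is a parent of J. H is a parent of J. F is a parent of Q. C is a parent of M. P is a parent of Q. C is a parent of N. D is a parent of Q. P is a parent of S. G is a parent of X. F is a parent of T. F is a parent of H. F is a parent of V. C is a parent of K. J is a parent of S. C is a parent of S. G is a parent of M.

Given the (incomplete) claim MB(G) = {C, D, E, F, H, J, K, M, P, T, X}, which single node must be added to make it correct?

S

The Markov blanket of a node is its parents, its children, and the other parents of its children.
G has parent E.
G has children J, M, X.
Parents of each child, excluding G:
  J's other parents are C, D, F, H.
  M's other parents are C, F, H, J.
  X's other parents are J, K, P, S, T.
MB(G) = {C, D, E, F, H, J, K, M, P, S, T, X}.
Comparing with the claimed set, S is missing.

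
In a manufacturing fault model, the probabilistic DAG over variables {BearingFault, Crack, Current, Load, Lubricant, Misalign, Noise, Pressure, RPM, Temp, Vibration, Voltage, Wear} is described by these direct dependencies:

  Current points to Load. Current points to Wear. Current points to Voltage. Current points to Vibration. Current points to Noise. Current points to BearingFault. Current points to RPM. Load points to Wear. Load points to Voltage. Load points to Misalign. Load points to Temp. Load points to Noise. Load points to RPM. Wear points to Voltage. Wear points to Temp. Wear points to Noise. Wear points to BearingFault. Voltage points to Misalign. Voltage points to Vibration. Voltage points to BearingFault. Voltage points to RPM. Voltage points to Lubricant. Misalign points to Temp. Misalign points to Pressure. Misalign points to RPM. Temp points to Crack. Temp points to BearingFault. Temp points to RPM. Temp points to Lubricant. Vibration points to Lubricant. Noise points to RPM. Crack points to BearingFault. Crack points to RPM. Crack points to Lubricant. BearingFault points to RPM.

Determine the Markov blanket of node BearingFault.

By definition, MB(BearingFault) is built from BearingFault's parents, BearingFault's children, and the co-parents of BearingFault.
Ch(BearingFault) = {RPM}.
Pa(BearingFault) = {Crack, Current, Temp, Voltage, Wear}.
Other parents of BearingFault's children:
  RPM also has parents Crack, Current, Load, Misalign, Noise, Temp, Voltage.
Taking the union gives {Crack, Current, Load, Misalign, Noise, RPM, Temp, Voltage, Wear}.

{Crack, Current, Load, Misalign, Noise, RPM, Temp, Voltage, Wear}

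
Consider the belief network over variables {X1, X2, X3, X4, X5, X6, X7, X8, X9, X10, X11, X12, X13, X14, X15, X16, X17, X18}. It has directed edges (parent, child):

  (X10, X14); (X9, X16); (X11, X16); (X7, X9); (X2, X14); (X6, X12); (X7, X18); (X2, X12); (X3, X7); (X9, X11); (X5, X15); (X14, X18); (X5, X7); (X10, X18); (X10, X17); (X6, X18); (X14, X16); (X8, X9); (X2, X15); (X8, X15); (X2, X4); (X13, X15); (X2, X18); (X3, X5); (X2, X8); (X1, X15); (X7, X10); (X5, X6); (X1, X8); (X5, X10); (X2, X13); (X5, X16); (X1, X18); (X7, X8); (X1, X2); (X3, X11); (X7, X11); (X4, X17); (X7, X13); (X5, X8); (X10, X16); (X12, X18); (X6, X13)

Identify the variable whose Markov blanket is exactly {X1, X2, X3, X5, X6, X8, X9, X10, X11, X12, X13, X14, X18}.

X7

The target node must have every member of {X1, X2, X3, X5, X6, X8, X9, X10, X11, X12, X13, X14, X18} as a parent, child, or co-parent, and no others.
Parents of X7: X3, X5; children: X8, X9, X10, X11, X13, X18; co-parents: X1, X2, X3, X5, X6, X8, X9, X10, X12, X14.
These exactly cover the given set, so the node is X7.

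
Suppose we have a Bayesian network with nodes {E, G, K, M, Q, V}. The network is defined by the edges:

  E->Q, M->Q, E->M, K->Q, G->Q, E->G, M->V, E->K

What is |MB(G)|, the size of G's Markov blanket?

Children of G: Q.
G has parent E.
Other parents of G's children:
  Q: E, K, M
MB(G) = {E, K, M, Q}, which has 4 nodes.

4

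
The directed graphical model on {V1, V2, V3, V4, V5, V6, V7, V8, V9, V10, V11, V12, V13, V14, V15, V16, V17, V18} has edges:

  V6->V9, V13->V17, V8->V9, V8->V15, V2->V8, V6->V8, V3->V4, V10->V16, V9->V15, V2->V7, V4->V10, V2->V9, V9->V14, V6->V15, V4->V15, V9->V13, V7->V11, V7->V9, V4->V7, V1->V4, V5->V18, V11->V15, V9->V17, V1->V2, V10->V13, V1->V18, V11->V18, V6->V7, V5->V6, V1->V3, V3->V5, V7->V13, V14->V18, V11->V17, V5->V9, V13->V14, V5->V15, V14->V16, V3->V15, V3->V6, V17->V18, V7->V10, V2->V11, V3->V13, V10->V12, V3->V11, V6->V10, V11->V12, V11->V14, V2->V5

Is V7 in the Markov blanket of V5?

V7 is a co-parent of V5: both are parents of V9.
So V7 ∈ MB(V5).

Yes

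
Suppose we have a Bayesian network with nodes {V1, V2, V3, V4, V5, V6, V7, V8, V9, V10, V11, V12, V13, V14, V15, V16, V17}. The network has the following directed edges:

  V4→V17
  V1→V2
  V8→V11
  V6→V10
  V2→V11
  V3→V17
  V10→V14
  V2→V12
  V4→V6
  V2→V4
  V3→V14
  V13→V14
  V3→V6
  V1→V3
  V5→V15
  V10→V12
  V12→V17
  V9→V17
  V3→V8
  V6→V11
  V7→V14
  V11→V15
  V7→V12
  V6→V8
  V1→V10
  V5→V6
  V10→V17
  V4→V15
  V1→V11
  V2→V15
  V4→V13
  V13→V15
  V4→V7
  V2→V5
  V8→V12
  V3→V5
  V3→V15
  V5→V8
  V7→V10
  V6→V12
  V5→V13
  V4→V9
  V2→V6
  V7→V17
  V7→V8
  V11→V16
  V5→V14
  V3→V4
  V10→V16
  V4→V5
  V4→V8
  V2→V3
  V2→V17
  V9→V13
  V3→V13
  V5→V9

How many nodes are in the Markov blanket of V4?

Recall MB(v) = parents ∪ children ∪ spouses, where spouses are the other parents of v's children.
Parents of V4: V2, V3.
Ch(V4) = {V5, V6, V7, V8, V9, V13, V15, V17}.
Other parents of V4's children:
  parents(V5) \ {V4} = {V2, V3}.
  V6 also has parents V2, V3, V5.
  V7: no additional parents.
  parents(V8) \ {V4} = {V3, V5, V6, V7}.
  parents(V9) \ {V4} = {V5}.
  parents(V13) \ {V4} = {V3, V5, V9}.
  parents(V15) \ {V4} = {V2, V3, V5, V11, V13}.
  V17's other parents are V2, V3, V7, V9, V10, V12.
MB(V4) = {V2, V3, V5, V6, V7, V8, V9, V10, V11, V12, V13, V15, V17}, which has 13 nodes.

13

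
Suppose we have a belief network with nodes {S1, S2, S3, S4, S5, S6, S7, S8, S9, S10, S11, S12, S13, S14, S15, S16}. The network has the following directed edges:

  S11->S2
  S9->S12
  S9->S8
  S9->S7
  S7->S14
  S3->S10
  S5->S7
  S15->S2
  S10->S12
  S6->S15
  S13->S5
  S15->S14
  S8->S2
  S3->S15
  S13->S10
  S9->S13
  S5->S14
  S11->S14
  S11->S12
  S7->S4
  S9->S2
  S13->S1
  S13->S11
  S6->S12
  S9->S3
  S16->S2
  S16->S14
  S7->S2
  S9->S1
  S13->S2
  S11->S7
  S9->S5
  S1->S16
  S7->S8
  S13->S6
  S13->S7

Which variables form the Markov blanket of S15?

{S2, S3, S5, S6, S7, S8, S9, S11, S13, S14, S16}

Ch(S15) = {S2, S14}.
Parents of S15: S3, S6.
Parents of each child, excluding S15:
  S14's other parents are S5, S7, S11, S16.
  S2's other parents are S7, S8, S9, S11, S13, S16.
Taking the union gives {S2, S3, S5, S6, S7, S8, S9, S11, S13, S14, S16}.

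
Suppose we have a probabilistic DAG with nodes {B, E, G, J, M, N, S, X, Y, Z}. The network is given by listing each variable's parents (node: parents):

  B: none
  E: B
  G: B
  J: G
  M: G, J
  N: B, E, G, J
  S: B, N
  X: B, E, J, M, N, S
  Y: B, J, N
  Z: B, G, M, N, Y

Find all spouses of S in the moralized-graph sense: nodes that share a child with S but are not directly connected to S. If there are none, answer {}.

{E, J, M}

Children of S: X.
  parents(X) \ {S} = {B, E, J, M, N}.
Excluding nodes already adjacent to S (B, N, X), the co-parent-only contribution is {E, J, M}.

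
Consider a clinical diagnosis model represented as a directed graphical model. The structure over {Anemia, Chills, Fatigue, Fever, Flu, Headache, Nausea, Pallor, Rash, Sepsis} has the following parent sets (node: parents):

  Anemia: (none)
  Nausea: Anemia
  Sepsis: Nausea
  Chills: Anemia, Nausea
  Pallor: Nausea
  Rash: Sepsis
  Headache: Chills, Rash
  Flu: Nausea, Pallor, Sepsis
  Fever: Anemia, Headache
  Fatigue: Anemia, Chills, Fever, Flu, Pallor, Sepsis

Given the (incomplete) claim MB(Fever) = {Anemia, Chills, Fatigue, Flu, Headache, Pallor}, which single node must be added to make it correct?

Sepsis

The Markov blanket of a node is its parents, its children, and the other parents of its children.
Pa(Fever) = {Anemia, Headache}.
Fever's children: Fatigue.
Co-parents of Fever (other parents of its children):
  Fatigue also has parents Anemia, Chills, Flu, Pallor, Sepsis.
MB(Fever) = {Anemia, Chills, Fatigue, Flu, Headache, Pallor, Sepsis}.
Comparing with the claimed set, Sepsis is missing.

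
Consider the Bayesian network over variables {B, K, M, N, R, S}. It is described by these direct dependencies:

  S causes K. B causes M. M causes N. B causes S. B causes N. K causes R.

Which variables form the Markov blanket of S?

By definition, MB(S) is built from S's parents, S's children, and the co-parents of S.
S's children: K.
S has parent B.
Other parents of S's children:
  K: no additional parents.
MB(S) = {B, K}.

{B, K}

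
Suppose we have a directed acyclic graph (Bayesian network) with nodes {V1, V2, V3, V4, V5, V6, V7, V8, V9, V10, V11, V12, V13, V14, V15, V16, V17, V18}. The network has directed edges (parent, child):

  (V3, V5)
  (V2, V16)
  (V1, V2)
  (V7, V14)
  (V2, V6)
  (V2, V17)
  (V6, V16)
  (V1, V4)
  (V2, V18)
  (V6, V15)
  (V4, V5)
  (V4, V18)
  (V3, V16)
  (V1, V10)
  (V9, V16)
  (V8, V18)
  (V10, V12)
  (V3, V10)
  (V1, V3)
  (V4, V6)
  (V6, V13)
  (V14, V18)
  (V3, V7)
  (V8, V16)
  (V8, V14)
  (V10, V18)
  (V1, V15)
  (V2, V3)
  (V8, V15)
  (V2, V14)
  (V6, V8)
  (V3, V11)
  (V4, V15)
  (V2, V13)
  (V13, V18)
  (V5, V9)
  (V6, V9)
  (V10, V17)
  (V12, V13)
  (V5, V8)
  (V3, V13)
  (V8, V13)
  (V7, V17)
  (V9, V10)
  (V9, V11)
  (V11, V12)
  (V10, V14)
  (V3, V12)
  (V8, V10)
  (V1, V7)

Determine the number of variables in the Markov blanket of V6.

By definition, MB(V6) is built from V6's parents, V6's children, and the co-parents of V6.
Parents of V6: V2, V4.
Children of V6: V8, V9, V13, V15, V16.
Co-parents of V6 (other parents of its children):
  V8: V5
  V9: V5
  V13: V2, V3, V8, V12
  V15: V1, V4, V8
  V16: V2, V3, V8, V9
MB(V6) = {V1, V2, V3, V4, V5, V8, V9, V12, V13, V15, V16}, which has 11 nodes.

11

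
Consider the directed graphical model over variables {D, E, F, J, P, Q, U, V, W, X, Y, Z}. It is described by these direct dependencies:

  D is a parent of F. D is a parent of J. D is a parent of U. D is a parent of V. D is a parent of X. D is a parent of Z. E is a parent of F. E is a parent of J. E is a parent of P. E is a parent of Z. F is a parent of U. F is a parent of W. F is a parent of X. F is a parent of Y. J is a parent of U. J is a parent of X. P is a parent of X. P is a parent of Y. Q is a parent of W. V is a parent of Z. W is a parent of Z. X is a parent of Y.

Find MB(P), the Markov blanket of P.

{D, E, F, J, X, Y}

Parents of P: E.
Children of P: X, Y.
Parents of each child, excluding P:
  X also has parents D, F, J.
  Y's other parents are F, X.
Union: {E} ∪ {X, Y} ∪ {D, F, J, X} = {D, E, F, J, X, Y}.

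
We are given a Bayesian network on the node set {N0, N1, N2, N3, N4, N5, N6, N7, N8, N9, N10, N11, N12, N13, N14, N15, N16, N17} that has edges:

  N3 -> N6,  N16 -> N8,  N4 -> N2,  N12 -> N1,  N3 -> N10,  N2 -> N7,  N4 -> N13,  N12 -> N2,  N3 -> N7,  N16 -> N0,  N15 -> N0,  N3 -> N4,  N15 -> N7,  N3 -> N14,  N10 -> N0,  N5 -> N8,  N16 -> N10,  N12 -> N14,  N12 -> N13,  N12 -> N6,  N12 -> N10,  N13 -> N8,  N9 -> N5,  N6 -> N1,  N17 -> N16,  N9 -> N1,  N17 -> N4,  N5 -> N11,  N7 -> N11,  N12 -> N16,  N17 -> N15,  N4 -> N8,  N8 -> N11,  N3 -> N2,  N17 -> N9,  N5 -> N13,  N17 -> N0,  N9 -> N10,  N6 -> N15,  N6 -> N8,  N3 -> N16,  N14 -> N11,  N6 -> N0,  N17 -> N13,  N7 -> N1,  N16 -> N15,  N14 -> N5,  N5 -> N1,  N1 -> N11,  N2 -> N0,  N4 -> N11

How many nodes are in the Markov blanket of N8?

9

Recall MB(v) = parents ∪ children ∪ spouses, where spouses are the other parents of v's children.
Pa(N8) = {N4, N5, N6, N13, N16}.
Children of N8: N11.
For each child, the remaining parents (spouses of N8):
  N11: N1, N4, N5, N7, N14
MB(N8) = {N1, N4, N5, N6, N7, N11, N13, N14, N16}, which has 9 nodes.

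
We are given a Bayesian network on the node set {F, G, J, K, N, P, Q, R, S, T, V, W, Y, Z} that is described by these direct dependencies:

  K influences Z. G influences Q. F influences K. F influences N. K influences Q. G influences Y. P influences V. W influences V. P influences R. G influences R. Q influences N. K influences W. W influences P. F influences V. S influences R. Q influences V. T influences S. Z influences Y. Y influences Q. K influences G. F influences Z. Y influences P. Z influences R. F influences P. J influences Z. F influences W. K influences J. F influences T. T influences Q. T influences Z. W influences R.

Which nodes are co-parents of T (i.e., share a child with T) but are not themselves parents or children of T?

{G, J, K, Y}

Children of T: Q, S, Z.
  Z: F, J, K
  S: —
  Q: G, K, Y
Excluding nodes already adjacent to T (F, Q, S, Z), the co-parent-only contribution is {G, J, K, Y}.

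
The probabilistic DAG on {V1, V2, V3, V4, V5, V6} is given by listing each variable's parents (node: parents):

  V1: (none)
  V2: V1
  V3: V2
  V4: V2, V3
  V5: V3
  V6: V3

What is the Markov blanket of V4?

V4's parents: V2, V3.
Ch(V4) = {}.
V4 has no children, so there are no co-parents.
Union: {V2, V3} ∪ {} ∪ {} = {V2, V3}.

{V2, V3}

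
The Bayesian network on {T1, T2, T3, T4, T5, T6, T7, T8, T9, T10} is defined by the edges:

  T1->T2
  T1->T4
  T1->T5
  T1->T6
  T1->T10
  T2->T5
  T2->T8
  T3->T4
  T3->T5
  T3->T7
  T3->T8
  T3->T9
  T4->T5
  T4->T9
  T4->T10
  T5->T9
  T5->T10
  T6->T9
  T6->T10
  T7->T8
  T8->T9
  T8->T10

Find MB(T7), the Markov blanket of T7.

By definition, MB(T7) is built from T7's parents, T7's children, and the co-parents of T7.
Pa(T7) = {T3}.
Ch(T7) = {T8}.
Other parents of T7's children:
  parents(T8) \ {T7} = {T2, T3}.
MB(T7) = {T2, T3, T8}.

{T2, T3, T8}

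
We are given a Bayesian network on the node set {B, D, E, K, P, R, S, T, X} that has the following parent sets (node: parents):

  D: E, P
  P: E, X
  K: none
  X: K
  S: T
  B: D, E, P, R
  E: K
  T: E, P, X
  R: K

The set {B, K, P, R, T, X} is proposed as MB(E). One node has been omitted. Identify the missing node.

E's parents: K.
E has children B, D, P, T.
For each child, the remaining parents (spouses of E):
  P also has parent X.
  parents(D) \ {E} = {P}.
  T's other parents are P, X.
  parents(B) \ {E} = {D, P, R}.
MB(E) = {B, D, K, P, R, T, X}.
Comparing with the claimed set, D is missing.

D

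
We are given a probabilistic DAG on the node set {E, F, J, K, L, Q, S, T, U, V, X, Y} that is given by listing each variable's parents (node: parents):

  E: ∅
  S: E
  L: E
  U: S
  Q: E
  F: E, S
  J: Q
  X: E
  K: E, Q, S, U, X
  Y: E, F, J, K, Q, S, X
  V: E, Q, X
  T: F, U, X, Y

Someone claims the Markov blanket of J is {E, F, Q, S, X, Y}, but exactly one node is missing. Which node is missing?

The Markov blanket of a node is its parents, its children, and the other parents of its children.
Pa(J) = {Q}.
J's children: Y.
For each child, the remaining parents (spouses of J):
  parents(Y) \ {J} = {E, F, K, Q, S, X}.
MB(J) = {E, F, K, Q, S, X, Y}.
Comparing with the claimed set, K is missing.

K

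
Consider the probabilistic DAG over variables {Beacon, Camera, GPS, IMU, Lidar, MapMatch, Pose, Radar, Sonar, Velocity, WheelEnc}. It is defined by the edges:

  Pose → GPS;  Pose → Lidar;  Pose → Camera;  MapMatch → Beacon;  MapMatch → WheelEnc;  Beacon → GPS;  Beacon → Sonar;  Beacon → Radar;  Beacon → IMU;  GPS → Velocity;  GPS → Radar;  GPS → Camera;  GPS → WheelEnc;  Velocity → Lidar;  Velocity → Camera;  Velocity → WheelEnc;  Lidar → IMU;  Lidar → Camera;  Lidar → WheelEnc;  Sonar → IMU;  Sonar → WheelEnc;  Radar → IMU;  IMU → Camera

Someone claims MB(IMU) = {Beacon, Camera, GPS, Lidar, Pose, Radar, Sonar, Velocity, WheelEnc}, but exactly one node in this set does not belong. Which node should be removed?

IMU has parents Beacon, Lidar, Radar, Sonar.
Children of IMU: Camera.
For each child, the remaining parents (spouses of IMU):
  Camera also has parents GPS, Lidar, Pose, Velocity.
MB(IMU) = {Beacon, Camera, GPS, Lidar, Pose, Radar, Sonar, Velocity}.
WheelEnc is neither a parent, child, nor co-parent of IMU, so it does not belong.

WheelEnc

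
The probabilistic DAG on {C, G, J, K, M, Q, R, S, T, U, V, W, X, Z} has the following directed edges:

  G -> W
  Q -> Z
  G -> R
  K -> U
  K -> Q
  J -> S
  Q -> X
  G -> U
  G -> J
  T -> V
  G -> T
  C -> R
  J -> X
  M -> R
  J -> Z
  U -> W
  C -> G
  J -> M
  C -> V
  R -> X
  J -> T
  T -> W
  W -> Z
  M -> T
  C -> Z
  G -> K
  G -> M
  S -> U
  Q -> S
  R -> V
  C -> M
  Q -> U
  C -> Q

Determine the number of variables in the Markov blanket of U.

6

Recall MB(v) = parents ∪ children ∪ spouses, where spouses are the other parents of v's children.
U's parents: G, K, Q, S.
Children of U: W.
Other parents of U's children:
  parents(W) \ {U} = {G, T}.
MB(U) = {G, K, Q, S, T, W}, which has 6 nodes.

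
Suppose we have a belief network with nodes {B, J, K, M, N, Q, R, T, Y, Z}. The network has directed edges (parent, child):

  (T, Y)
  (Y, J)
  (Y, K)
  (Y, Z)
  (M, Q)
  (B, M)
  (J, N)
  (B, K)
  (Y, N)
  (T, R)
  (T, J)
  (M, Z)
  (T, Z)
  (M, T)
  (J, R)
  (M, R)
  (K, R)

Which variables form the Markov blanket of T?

T has parent M.
Ch(T) = {J, R, Y, Z}.
Parents of each child, excluding T:
  Y: no additional parents.
  J's other parent is Y.
  Z's other parents are M, Y.
  R also has parents J, K, M.
So the Markov blanket of T is {J, K, M, R, Y, Z}.

{J, K, M, R, Y, Z}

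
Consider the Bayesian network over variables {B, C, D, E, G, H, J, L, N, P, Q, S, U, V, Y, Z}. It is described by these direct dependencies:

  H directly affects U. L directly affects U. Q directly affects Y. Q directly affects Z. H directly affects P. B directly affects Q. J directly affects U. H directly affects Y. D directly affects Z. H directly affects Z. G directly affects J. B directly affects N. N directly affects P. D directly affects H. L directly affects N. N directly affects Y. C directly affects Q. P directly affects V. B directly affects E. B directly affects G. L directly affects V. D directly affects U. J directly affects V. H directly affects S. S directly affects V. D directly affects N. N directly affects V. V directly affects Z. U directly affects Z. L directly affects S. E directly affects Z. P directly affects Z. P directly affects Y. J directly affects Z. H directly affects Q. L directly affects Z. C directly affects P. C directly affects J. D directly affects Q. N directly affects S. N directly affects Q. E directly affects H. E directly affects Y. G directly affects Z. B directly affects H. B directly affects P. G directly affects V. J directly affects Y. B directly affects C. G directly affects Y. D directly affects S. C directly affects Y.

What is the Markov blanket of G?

The Markov blanket of a node is its parents, its children, and the other parents of its children.
G has parent B.
Children of G: J, V, Y, Z.
Other parents of G's children:
  J's other parent is C.
  parents(V) \ {G} = {J, L, N, P, S}.
  Y's other parents are C, E, H, J, N, P, Q.
  Z also has parents D, E, H, J, L, P, Q, U, V.
So the Markov blanket of G is {B, C, D, E, H, J, L, N, P, Q, S, U, V, Y, Z}.

{B, C, D, E, H, J, L, N, P, Q, S, U, V, Y, Z}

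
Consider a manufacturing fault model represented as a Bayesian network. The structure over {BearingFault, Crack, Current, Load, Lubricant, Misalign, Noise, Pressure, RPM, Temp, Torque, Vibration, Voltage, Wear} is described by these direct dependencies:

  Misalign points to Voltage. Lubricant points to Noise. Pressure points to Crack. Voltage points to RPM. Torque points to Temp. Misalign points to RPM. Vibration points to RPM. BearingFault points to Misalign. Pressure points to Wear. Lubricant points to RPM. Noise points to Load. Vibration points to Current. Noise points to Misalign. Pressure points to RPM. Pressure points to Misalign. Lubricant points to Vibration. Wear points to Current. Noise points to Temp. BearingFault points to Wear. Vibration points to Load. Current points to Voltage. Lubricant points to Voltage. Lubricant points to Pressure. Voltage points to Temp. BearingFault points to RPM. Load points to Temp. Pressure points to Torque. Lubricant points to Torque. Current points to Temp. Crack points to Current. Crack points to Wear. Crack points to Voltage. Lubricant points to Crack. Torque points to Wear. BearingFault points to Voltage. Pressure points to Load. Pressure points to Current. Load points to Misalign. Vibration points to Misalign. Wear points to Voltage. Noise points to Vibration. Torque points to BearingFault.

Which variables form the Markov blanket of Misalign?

{BearingFault, Crack, Current, Load, Lubricant, Noise, Pressure, RPM, Vibration, Voltage, Wear}

Pa(Misalign) = {BearingFault, Load, Noise, Pressure, Vibration}.
Children of Misalign: RPM, Voltage.
Co-parents of Misalign (other parents of its children):
  parents(Voltage) \ {Misalign} = {BearingFault, Crack, Current, Lubricant, Wear}.
  RPM also has parents BearingFault, Lubricant, Pressure, Vibration, Voltage.
Union: {BearingFault, Load, Noise, Pressure, Vibration} ∪ {RPM, Voltage} ∪ {BearingFault, Crack, Current, Lubricant, Pressure, Vibration, Voltage, Wear} = {BearingFault, Crack, Current, Load, Lubricant, Noise, Pressure, RPM, Vibration, Voltage, Wear}.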